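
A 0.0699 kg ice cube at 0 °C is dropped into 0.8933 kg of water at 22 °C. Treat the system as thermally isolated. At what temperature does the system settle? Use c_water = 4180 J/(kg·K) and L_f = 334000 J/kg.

Energy balance with sensible and latent terms:
melt ice: 0.0699×334000 = 23347
  warm the meltwater: 292.18 T
  water cools: 0.8933×4180×(T − 22) = 3734(T − 22)
4026.2 T = 82148 − 23347 = 58801
T ≈ 14.60 °C. Since T > 0 °C, the all-ice-melts assumption holds.

T_f ≈ 14.6 °C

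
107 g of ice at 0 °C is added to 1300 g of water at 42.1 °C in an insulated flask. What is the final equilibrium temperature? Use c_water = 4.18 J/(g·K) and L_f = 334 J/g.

T_f ≈ 32.8 °C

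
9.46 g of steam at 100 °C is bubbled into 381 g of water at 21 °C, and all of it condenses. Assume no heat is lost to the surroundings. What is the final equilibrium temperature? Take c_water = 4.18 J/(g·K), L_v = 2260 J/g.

T_f ≈ 36.0 °C

Sum of m c ΔT and latent-heat terms is zero:
latent heat released on condensation: 9.46×2260 = 21380; condensed water 100 °C→T: 39.54(T − 100); original water: 1592.6(T − 21)
1632.1 T = 21380 + 3954.3 + 33444 = 58778
T ≈ 36.01 °C, under the boiling point, so the assumption holds.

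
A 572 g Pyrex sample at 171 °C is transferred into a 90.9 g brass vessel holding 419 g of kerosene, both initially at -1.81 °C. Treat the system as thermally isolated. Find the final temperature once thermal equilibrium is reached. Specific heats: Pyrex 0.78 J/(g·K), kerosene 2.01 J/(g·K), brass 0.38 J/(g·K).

With ΣQ=0 the equilibrium temperature is the m·c-weighted mean:
T_f = (446.16×171 + 842.19×(-1.81) + 34.54×(-1.81)) / (446.16 + 842.19 + 34.54)
    = 74706 / 1322.9 ≈ 56.47 °C

T_f ≈ 56.5 °C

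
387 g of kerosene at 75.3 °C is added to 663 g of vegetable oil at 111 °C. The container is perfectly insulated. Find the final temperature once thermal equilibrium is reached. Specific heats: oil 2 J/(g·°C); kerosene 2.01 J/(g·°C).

T_f ≈ 97.8 °C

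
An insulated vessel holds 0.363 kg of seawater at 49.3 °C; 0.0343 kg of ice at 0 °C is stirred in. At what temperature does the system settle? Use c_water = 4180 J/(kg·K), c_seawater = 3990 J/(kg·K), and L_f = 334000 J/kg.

T_f ≈ 37.7 °C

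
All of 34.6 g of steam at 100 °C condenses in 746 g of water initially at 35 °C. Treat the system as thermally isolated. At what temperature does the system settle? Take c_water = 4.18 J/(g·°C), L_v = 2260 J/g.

T_f ≈ 61.8 °C

Setting the total heat transfer to zero:
steam→water at 100 °C releases m L_v = 34.6·2260 = 78196; condensed water 100 °C→T: 144.63(T − 100); water warms: 746·4.18·(T − 35) = 3118.3(T − 35)
3262.9 T = 78196 + 14463 + 109140 = 201799
T ≈ 61.85 °C (< 100 °C, so full condensation is consistent).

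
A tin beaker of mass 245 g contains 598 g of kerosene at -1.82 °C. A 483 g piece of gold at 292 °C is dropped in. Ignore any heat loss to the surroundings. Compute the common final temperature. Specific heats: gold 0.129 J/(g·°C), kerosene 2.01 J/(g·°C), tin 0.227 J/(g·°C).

T_f ≈ 12.1 °C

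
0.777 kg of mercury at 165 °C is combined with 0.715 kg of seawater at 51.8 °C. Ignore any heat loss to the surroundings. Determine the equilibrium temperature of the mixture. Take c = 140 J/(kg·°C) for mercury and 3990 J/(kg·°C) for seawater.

T_f ≈ 56.0 °C

Setting the total heat transfer to zero:
0.777*140*(T − 165) + 0.715*3990*(T − 51.8) = 0
108.78(T − 165) + 2852.8(T − 51.8) = 0
(108.78 + 2852.8) T = 108.78*165 + 2852.8*51.8
T ≈ 55.96 °C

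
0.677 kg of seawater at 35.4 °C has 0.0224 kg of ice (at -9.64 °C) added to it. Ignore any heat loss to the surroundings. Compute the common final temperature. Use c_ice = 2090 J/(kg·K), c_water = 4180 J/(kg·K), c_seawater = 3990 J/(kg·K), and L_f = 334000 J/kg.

T_f ≈ 31.4 °C

Net heat exchanged in the isolated system is zero:
ice -9.64→0 °C: 0.0224·2090·9.64 = 451.31
  melt ice: 0.0224·334000 = 7481.6
  warm the meltwater: 93.63 T
  seawater: 2701.2(T − 35.4)
2794.9 T = 95624 − 7932.9 = 87691
T ≈ 31.38 °C — above 0 °C, consistent with complete melting.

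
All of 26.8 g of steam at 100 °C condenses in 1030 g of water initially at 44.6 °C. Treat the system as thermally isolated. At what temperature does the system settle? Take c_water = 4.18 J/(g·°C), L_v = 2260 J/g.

T_f ≈ 59.7 °C

Energy balance with sensible and latent terms:
latent heat released on condensation: 26.8·2260 = 60568
  condensate cools 100→T: 26.8·4.18·(T − 100) = 112.02(T − 100)
  original water: 4305.4(T − 44.6)
4417.4 T = 60568 + 11202 + 192021 = 263791
T ≈ 59.72 °C — below 100 °C, confirming all the steam condensed.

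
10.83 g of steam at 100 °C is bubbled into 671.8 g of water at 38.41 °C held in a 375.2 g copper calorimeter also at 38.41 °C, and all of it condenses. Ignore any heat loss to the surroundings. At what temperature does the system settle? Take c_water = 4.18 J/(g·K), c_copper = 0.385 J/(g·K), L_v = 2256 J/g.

T_f ≈ 47.5 °C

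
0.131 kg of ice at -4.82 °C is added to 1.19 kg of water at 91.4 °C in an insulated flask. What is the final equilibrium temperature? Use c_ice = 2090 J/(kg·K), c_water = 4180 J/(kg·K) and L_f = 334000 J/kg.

T_f ≈ 74.2 °C

Sum of m c ΔT and latent-heat terms is zero:
warm ice to 0 °C: 0.131·2090·(0 − (-4.82)) = 1319.7; melt ice: 0.131·334000 = 43754; warm the meltwater: 547.58 T; water: 4974.2(T − 91.4)
5521.8 T = 454642 − 45074 = 409568
T ≈ 74.17 °C (positive, so assuming full melt was valid).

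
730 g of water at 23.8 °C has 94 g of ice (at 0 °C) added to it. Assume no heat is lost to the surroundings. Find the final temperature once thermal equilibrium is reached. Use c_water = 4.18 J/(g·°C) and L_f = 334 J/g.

Conservation of energy gives ΣQ = 0:
latent heat to melt: 94·334 = 31396; warm the meltwater: 392.92 T; water cools: 730·4.18·(T − 23.8) = 3051.4(T − 23.8)
3444.3 T = 72623 − 31396 = 41227
T ≈ 11.97 °C (positive, so assuming full melt was valid).

T_f ≈ 12.0 °C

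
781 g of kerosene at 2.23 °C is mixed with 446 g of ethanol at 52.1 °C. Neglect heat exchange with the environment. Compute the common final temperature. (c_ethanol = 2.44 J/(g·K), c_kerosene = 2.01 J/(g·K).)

Heat lost by the ethanol equals heat gained by the kerosene:
446·2.44·(52.1 − T) = 781·2.01·(T − 2.23)
1088.2(52.1 − T) = 1569.8(T − 2.23)
2658.1 T = 60198  ⇒  T ≈ 22.65 °C

T_f ≈ 22.6 °C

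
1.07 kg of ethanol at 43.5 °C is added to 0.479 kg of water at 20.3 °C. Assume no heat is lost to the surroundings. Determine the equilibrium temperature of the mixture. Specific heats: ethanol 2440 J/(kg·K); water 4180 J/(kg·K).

T_f = Σ m_i c_i T_i / Σ m_i c_i:
T_f = (2610.8·43.5 + 2002.2·20.3) / (2610.8 + 2002.2)
    = 154215 / 4613 ≈ 33.43 °C

T_f ≈ 33.4 °C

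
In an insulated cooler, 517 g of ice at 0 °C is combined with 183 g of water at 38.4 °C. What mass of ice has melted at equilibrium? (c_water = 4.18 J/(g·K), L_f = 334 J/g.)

m_melted ≈ 87.9 g

Heat available from the water dropping to 0 °C: 183×4.18×38.4 = 29374 J.
To melt every bit of ice: 517×334 = 172678 J.
29374 J < 172678 J, so only part of the ice melts and the system sits at 0 °C.
Mass melted = 29374/334 ≈ 87.95 g.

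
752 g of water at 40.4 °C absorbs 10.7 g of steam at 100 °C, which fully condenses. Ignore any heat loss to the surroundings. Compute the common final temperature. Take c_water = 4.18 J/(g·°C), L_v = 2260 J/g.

T_f ≈ 48.8 °C

Conservation of energy gives ΣQ = 0:
steam→water at 100 °C releases m L_v = 10.7·2260 = 24182
  condensate cools 100→T: 10.7·4.18·(T − 100) = 44.73(T − 100)
  original water: 3143.4(T − 40.4)
3188.1 T = 24182 + 4472.6 + 126992 = 155646
T ≈ 48.82 °C — below 100 °C, confirming all the steam condensed.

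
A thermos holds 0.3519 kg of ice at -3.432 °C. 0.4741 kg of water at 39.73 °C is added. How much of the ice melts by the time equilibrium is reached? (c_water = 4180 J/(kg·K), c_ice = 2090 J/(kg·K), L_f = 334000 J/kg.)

Water can give up m c ΔT = 0.4741·4180·39.73 = 78734 J before reaching 0 °C.
Warming the ice to 0 °C takes 0.3519·2090·3.432 = 2524.1 J, leaving 76210 J for melting.
To melt every bit of ice: 0.3519·334000 = 117535 J.
Since 76210 < 117535 J, not all the ice melts; equilibrium is at 0 °C.
m_melted·334000 = 76210  ⇒  m_melted ≈ 0.2282 kg.

m_melted ≈ 0.228 kg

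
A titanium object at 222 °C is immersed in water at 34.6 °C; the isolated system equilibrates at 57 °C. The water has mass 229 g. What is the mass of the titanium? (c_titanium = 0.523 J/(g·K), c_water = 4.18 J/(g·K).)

m ≈ 248 g

|Q_titanium| = |Q_water|:
m×0.523×(222 − 57) = 229×4.18×(57 − 34.6)
86.3 m = 21442  ⇒  m ≈ 248.5 g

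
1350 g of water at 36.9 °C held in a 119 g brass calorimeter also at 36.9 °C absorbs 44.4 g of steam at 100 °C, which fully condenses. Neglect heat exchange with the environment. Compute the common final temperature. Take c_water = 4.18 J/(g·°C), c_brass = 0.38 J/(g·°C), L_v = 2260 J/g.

T_f ≈ 56.0 °C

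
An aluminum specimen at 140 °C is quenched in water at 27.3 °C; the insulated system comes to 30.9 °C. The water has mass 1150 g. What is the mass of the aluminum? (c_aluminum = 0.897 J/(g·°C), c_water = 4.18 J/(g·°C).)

m ≈ 177 g

|Q_aluminum| = |Q_water|:
m×0.897×(140 − 30.9) = 1150×4.18×(30.9 − 27.3)
97.86 m = 17305  ⇒  m ≈ 176.8 g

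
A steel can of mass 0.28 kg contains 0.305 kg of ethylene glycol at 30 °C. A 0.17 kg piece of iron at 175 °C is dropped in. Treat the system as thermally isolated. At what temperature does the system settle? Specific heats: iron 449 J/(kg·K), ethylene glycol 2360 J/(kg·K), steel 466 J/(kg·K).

T_f ≈ 41.9 °C

Conservation of energy gives ΣQ = 0:
0.17×449×(T − 175) + 0.305×2360×(T − 30) + 0.28×466×(T − 30) = 0
76.33(T − 175) + 719.8(T − 30) + 130.48(T − 30) = 0
(76.33 + 719.8 + 130.48) T = 76.33×175 + 719.8×30 + 130.48×30
T = 38866/926.61 ≈ 41.94 °C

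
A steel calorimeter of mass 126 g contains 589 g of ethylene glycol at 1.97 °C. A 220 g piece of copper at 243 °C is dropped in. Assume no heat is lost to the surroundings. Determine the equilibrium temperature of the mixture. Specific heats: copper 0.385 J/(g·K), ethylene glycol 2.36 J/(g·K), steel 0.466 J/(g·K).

T_f ≈ 15.3 °C

T_f is the heat-capacity-weighted average of the initial temperatures:
T_f = (84.7·243 + 1390·1.97 + 58.72·1.97) / (84.7 + 1390 + 58.72)
    = 23436 / 1533.5 ≈ 15.28 °C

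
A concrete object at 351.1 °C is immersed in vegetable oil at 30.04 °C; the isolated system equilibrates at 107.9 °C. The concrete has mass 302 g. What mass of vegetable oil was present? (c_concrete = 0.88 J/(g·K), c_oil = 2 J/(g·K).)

m ≈ 415 g

Heat lost by the concrete = heat gained by the oil:
302·0.88·(351.1 − 107.9) = m·2·(107.9 − 30.04)
155.72 m = 64633  ⇒  m ≈ 415.1 g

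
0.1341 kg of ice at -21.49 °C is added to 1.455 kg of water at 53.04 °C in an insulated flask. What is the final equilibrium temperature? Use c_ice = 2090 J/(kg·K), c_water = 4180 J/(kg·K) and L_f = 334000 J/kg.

T_f ≈ 40.9 °C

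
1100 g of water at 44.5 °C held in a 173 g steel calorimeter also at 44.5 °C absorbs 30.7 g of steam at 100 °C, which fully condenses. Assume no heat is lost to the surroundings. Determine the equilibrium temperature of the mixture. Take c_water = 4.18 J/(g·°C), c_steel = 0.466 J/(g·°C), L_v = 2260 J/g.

Let T be the final temperature. ΣQ_i = 0:
condense steam: −30.7×2260 = −69382; condensed water 100 °C→T: 128.33(T − 100); original water: 4598(T − 44.5); cup: 80.62(T − 44.5)
4806.9 T = 69382 + 12833 + 208199 = 290413
T ≈ 60.42 °C — below 100 °C, confirming all the steam condensed.

T_f ≈ 60.4 °C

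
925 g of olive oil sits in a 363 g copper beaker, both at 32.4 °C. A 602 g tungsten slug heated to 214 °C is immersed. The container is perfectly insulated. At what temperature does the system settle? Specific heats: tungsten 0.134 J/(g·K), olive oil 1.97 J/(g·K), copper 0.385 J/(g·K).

T_f ≈ 39.6 °C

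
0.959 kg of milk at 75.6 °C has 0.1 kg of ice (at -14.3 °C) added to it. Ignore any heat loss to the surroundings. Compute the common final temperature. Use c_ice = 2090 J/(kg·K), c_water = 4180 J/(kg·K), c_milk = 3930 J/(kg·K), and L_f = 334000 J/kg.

Setting the total heat transfer to zero:
ice -14.3→0 °C: 0.1·2090·14.3 = 2988.7
  melt ice: 0.1·334000 = 33400
  warm the meltwater: 418 T
  milk cools: 0.959·3930·(T − 75.6) = 3768.9(T − 75.6)
4186.9 T = 284927 − 36389 = 248538
T ≈ 59.36 °C. Since T > 0 °C, the all-ice-melts assumption holds.

T_f ≈ 59.4 °C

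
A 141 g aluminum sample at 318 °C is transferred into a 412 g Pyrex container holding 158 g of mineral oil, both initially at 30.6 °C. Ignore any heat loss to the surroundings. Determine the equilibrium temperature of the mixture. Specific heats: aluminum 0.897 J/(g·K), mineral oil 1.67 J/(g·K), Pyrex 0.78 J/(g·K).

T_f ≈ 81.7 °C

T_f is the heat-capacity-weighted average of the initial temperatures:
T_f = (126.48×318 + 263.86×30.6 + 321.36×30.6) / (126.48 + 263.86 + 321.36)
    = 58127 / 711.7 ≈ 81.67 °C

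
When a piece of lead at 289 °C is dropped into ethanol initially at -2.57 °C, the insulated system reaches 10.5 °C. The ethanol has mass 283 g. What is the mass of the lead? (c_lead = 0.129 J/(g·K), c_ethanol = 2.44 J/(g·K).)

m ≈ 251 g

Taking heat into each body as positive, Σ m c ΔT = 0:
m·0.129·(10.5 − 289) + 283·2.44·(10.5 − (-2.57)) = 0
-35.93 m = -9025.1
m = -9025.1/-35.93 ≈ 251.2 g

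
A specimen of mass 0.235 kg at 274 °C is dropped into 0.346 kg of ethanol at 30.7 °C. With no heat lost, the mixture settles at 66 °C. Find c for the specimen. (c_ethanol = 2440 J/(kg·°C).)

c ≈ 610 J/(kg·°C)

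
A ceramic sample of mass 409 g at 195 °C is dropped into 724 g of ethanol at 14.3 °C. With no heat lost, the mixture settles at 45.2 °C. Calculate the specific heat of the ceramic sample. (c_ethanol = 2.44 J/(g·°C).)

c ≈ 0.891 J/(g·°C)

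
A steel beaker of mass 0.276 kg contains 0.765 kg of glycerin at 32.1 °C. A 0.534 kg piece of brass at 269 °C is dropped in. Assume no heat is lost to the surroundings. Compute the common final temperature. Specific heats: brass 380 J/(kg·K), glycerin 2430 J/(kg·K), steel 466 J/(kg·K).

Net heat exchanged in the isolated system is zero:
0.534·380·(T − 269) + 0.765·2430·(T − 32.1) + 0.276·466·(T − 32.1) = 0
202.92(T − 269) + 1859(T − 32.1) + 128.62(T − 32.1) = 0
(202.92 + 1859 + 128.62) T = 202.92·269 + 1859·32.1 + 128.62·32.1
T = 118386 / 2190.5 = 54 °C

T_f ≈ 54.0 °C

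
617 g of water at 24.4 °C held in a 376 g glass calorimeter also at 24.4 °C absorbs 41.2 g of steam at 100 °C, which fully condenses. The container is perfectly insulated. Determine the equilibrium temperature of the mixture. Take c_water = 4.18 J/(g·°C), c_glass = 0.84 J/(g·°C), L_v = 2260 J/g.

Sum of m c ΔT and latent-heat terms is zero:
latent heat released on condensation: 41.2·2260 = 93112
  condensed water 100 °C→T: 172.22(T − 100)
  water warms: 617·4.18·(T − 24.4) = 2579.1(T − 24.4)
  cup: 315.84(T − 24.4)
3067.1 T = 93112 + 17222 + 70636 = 180969
T ≈ 59.00 °C — below 100 °C, confirming all the steam condensed.

T_f ≈ 59.0 °C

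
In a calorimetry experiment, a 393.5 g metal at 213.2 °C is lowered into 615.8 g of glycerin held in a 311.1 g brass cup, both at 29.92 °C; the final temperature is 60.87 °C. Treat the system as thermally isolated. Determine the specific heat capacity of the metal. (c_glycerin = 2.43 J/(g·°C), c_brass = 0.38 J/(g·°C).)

c ≈ 0.834 J/(g·°C)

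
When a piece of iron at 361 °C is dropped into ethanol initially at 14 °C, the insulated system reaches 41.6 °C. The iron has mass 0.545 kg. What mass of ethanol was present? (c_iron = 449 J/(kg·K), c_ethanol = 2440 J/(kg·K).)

m ≈ 1.16 kg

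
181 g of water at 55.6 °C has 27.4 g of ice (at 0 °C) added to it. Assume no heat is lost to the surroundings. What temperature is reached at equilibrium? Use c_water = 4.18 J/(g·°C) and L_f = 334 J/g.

T_f ≈ 37.8 °C

Conservation of energy gives ΣQ = 0:
fusion: m_ice L_f = 27.4×334 = 9151.6
  warm the meltwater: 114.53 T
  water: 756.58(T − 55.6)
871.11 T = 42066 − 9151.6 = 32914
T ≈ 37.78 °C (positive, so assuming full melt was valid).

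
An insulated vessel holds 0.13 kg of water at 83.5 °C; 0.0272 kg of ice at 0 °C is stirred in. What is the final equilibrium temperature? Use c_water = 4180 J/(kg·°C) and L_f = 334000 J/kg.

Conservation of energy gives ΣQ = 0:
fusion: m_ice L_f = 0.0272·334000 = 9084.8
  meltwater 0→T: 0.0272·4180·T = 113.7 T
  water: 543.4(T − 83.5)
657.1 T = 45374 − 9084.8 = 36289
T ≈ 55.23 °C (positive, so assuming full melt was valid).

T_f ≈ 55.2 °C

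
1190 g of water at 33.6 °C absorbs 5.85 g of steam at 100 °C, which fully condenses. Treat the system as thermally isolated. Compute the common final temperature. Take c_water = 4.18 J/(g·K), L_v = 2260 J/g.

T_f ≈ 36.6 °C

Conservation of energy gives ΣQ = 0:
latent heat released on condensation: 5.85×2260 = 13221; condensed water 100 °C→T: 24.45(T − 100); original water: 4974.2(T − 33.6)
4998.7 T = 13221 + 2445.3 + 167133 = 182799
T ≈ 36.57 °C, under the boiling point, so the assumption holds.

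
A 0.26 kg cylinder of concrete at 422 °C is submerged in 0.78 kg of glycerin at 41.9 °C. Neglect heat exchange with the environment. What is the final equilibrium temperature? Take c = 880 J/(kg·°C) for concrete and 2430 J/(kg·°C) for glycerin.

T_f ≈ 82.8 °C

Set heat shed by the hot body equal to heat absorbed by the cold body:
0.26*880*(422 − T) = 0.78*2430*(T − 41.9)
228.8(422 − T) = 1895.4(T − 41.9)
2124.2 T = 175971  ⇒  T ≈ 82.84 °C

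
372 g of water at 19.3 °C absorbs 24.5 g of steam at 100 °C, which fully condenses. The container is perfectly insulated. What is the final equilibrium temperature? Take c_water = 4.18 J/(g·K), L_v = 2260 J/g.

T_f ≈ 57.7 °C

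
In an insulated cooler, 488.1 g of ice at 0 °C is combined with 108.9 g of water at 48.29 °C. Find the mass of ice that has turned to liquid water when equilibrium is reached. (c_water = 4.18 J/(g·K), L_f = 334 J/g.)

m_melted ≈ 65.8 g

Water can give up m c ΔT = 108.9·4.18·48.29 = 21982 J before reaching 0 °C.
To melt every bit of ice: 488.1·334 = 163025 J.
That's not enough to melt it all — equilibrium is at 0 °C with ice remaining.
m_melted·334 = 21982  ⇒  m_melted ≈ 65.81 g.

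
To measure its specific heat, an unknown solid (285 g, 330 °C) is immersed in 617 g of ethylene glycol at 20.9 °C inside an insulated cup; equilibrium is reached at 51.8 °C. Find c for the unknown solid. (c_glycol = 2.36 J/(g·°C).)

Heat lost by the unknown solid = heat gained by the glycol:
285×c×(330 − 51.8) = 617×2.36×(51.8 − 20.9)
79287 c = 44994  ⇒  c ≈ 0.5675 J/(g·°C)

c ≈ 0.567 J/(g·°C)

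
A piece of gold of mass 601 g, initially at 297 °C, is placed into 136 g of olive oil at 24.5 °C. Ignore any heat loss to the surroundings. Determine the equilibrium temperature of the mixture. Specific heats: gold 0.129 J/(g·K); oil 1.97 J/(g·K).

Set heat shed by the hot body equal to heat absorbed by the cold body:
601·0.129·(297 − T) = 136·1.97·(T − 24.5)
77.53(297 − T) = 267.92(T − 24.5)
345.45 T = 29590  ⇒  T ≈ 85.66 °C

T_f ≈ 85.7 °C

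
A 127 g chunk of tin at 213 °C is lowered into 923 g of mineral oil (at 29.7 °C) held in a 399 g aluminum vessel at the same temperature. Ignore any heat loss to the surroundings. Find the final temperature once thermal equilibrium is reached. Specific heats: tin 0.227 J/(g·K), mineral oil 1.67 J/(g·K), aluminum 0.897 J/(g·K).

Taking heat into each body as positive, Σ m c ΔT = 0:
127·0.227·(T − 213) + 923·1.67·(T − 29.7) + 399·0.897·(T − 29.7) = 0
1928.1 T = 62550
T = 62550 / 1928.1 = 32.4 °C

T_f ≈ 32.4 °C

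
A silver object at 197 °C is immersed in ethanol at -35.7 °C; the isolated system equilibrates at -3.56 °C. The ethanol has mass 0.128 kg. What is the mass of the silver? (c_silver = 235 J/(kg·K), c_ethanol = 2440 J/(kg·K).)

m ≈ 0.213 kg

|Q_silver| = |Q_ethanol|:
m·235·(197 − -3.56) = 0.128·2440·(-3.56 − (-35.7))
47132 m = 10038  ⇒  m ≈ 0.213 kg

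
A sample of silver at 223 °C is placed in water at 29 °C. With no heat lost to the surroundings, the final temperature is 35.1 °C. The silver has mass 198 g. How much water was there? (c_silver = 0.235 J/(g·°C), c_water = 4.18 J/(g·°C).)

Heat gained plus heat lost sum to zero:
198×0.235×(35.1 − 223) + m×4.18×(35.1 − 29) = 0
25.5 m = 8743
m = 8743/25.5 ≈ 342.9 g

m ≈ 343 g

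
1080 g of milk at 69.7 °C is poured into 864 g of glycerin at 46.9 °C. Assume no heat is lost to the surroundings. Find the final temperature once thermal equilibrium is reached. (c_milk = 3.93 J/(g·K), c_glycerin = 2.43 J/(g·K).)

Energy conservation, ΣQ = 0:
1080·3.93·(T − 69.7) + 864·2.43·(T − 46.9) = 0
4244.4(T − 69.7) + 2099.5(T − 46.9) = 0
(4244.4 + 2099.5) T = 4244.4·69.7 + 2099.5·46.9
T = 394302/6343.9 ≈ 62.15 °C

T_f ≈ 62.2 °C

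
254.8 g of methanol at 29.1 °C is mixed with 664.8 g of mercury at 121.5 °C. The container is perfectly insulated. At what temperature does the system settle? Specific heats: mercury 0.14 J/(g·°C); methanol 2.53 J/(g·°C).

Set heat shed by the hot body equal to heat absorbed by the cold body:
664.8·0.14·(121.5 − T) = 254.8·2.53·(T − 29.1)
93.07(121.5 − T) = 644.64(T − 29.1)
737.72 T = 30067  ⇒  T ≈ 40.76 °C

T_f ≈ 40.8 °C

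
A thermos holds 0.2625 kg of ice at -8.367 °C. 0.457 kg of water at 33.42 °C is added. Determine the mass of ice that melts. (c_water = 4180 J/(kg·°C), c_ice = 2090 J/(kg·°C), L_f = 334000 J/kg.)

m_melted ≈ 0.177 kg

Cooling the water to 0 °C releases 0.457×4180×33.42 = 63841 J.
Warming the ice to 0 °C takes 0.2625×2090×8.367 = 4590.3 J, leaving 59251 J for melting.
To melt every bit of ice: 0.2625×334000 = 87675 J.
Since 59251 < 87675 J, not all the ice melts; equilibrium is at 0 °C.
m_melted×334000 = 59251  ⇒  m_melted ≈ 0.1774 kg.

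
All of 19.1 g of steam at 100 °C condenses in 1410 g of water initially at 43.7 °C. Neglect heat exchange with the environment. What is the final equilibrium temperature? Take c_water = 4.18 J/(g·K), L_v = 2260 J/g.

T_f ≈ 51.7 °C

Net heat exchanged in the isolated system is zero:
condense steam: −19.1·2260 = −43166
  condensate cools 100→T: 19.1·4.18·(T − 100) = 79.84(T − 100)
  water warms: 1410·4.18·(T − 43.7) = 5893.8(T − 43.7)
5973.6 T = 43166 + 7983.8 + 257559 = 308709
T ≈ 51.68 °C (< 100 °C, so full condensation is consistent).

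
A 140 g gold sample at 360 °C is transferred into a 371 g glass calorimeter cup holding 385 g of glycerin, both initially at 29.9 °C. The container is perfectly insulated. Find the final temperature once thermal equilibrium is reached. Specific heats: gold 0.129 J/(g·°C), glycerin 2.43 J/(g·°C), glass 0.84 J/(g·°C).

T_f ≈ 34.6 °C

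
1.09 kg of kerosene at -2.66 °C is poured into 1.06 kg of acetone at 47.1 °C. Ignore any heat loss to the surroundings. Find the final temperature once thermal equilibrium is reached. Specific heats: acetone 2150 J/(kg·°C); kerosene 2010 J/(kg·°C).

T_f ≈ 22.7 °C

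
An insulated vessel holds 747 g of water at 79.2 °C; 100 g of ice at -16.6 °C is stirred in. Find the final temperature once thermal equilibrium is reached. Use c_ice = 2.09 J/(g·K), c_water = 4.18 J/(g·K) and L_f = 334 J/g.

Energy conservation, ΣQ = 0:
ice -16.6→0 °C: 100·2.09·16.6 = 3469.4
  latent heat to melt: 100·334 = 33400
  meltwater 0→T: 100·4.18·T = 418 T
  water cools: 747·4.18·(T − 79.2) = 3122.5(T − 79.2)
3540.5 T = 247299 − 36869 = 210429
T ≈ 59.44 °C — above 0 °C, consistent with complete melting.

T_f ≈ 59.4 °C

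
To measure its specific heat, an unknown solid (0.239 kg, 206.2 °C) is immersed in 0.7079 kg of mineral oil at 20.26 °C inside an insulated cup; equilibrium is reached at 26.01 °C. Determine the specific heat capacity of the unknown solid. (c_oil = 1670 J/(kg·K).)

m_s c (T_s − T_f) = m_oil c_oil (T_f − T_0):
0.239·c·(206.2 − 26.01) = 0.7079·1670·(26.01 − 20.26)
43.07 c = 6797.6  ⇒  c ≈ 157.8 J/(kg·K)

c ≈ 158 J/(kg·K)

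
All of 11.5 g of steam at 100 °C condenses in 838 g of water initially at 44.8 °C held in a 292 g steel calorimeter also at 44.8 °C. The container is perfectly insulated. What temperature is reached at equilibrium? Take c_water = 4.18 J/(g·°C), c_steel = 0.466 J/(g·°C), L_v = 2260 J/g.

T_f ≈ 52.6 °C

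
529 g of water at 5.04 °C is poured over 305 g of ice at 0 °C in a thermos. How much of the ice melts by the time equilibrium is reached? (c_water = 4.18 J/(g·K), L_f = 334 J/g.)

m_melted ≈ 33.4 g

Cooling the water to 0 °C releases 529×4.18×5.04 = 11145 J.
Melting all 305 g of ice would need 305×334 = 101870 J.
Since 11145 < 101870 J, not all the ice melts; equilibrium is at 0 °C.
m_melt = 11145 / L_f = 33.37 g.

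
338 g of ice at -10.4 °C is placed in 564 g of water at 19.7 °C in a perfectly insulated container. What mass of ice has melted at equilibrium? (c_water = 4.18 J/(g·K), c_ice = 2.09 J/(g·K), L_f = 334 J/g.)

m_melted ≈ 117 g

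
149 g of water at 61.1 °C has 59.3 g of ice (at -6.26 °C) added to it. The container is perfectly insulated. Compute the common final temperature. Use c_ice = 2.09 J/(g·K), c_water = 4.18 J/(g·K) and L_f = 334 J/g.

T_f ≈ 20.1 °C

Net heat exchanged in the isolated system is zero:
warm ice to 0 °C: 59.3×2.09×(0 − (-6.26)) = 775.85; latent heat to melt: 59.3×334 = 19806; meltwater 0→T: 59.3×4.18×T = 247.87 T; water cools: 149×4.18×(T − 61.1) = 622.82(T − 61.1)
870.69 T = 38054 − 20582 = 17472
T ≈ 20.07 °C — above 0 °C, consistent with complete melting.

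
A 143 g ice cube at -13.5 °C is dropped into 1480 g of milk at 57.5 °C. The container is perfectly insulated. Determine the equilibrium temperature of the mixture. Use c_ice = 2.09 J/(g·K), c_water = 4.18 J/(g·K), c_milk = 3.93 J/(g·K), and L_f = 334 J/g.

Heat gained plus heat lost sum to zero:
warm ice to 0 °C: 143·2.09·(0 − (-13.5)) = 4034.7
  latent heat to melt: 143·334 = 47762
  warm the meltwater: 597.74 T
  milk: 5816.4(T − 57.5)
6414.1 T = 334443 − 51797 = 282646
T ≈ 44.07 °C — above 0 °C, consistent with complete melting.

T_f ≈ 44.1 °C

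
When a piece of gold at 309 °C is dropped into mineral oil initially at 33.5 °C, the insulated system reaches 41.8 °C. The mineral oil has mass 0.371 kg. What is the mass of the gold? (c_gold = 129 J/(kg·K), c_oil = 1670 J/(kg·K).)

Let T be the final temperature. ΣQ_i = 0:
m·129·(41.8 − 309) + 0.371·1670·(41.8 − 33.5) = 0
-34469 m = -5142.4
m = -5142.4/-34469 ≈ 0.1492 kg

m ≈ 0.149 kg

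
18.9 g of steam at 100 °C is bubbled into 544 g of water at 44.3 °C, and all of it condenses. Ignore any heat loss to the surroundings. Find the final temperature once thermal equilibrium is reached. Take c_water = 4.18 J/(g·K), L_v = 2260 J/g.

Taking heat into each body as positive, Σ m c ΔT = 0:
steam→water at 100 °C releases m L_v = 18.9×2260 = 42714; condensate cools 100→T: 18.9×4.18×(T − 100) = 79(T − 100); original water: 2273.9(T − 44.3)
2352.9 T = 42714 + 7900.2 + 100735 = 151349
T ≈ 64.32 °C (< 100 °C, so full condensation is consistent).

T_f ≈ 64.3 °C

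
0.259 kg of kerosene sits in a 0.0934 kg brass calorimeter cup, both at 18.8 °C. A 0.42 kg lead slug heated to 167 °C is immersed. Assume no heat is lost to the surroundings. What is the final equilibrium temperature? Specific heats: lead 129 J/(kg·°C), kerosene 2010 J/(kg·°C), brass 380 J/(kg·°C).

T_f ≈ 32.0 °C

Energy conservation, ΣQ = 0:
0.42·129·(T − 167) + 0.259·2010·(T − 18.8) + 0.0934·380·(T − 18.8) = 0
(54.18 + 520.59 + 35.49) T = 54.18·167 + 520.59·18.8 + 35.49·18.8
T ≈ 31.96 °C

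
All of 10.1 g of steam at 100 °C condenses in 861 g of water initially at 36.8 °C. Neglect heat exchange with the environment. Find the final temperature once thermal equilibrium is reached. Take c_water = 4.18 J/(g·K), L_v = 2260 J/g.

Conservation of energy gives ΣQ = 0:
steam→water at 100 °C releases m L_v = 10.1×2260 = 22826
  condensate cools 100→T: 10.1×4.18×(T − 100) = 42.22(T − 100)
  water warms: 861×4.18×(T − 36.8) = 3599(T − 36.8)
3641.2 T = 22826 + 4221.8 + 132442 = 159490
T ≈ 43.80 °C — below 100 °C, confirming all the steam condensed.

T_f ≈ 43.8 °C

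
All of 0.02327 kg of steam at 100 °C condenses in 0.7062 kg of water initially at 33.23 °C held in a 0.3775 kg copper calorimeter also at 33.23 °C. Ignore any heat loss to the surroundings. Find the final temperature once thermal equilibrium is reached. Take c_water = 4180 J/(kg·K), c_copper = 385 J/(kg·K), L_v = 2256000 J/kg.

T_f ≈ 51.7 °C

Heat gained plus heat lost sum to zero:
steam→water at 100 °C releases m L_v = 0.02327·2256000 = 52497
  condensate cools 100→T: 0.02327·4180·(T − 100) = 97.27(T − 100)
  water warms: 0.7062·4180·(T − 33.23) = 2951.9(T − 33.23)
  cup: 145.34(T − 33.23)
3194.5 T = 52497 + 9726.9 + 102922 = 165146
T ≈ 51.70 °C, under the boiling point, so the assumption holds.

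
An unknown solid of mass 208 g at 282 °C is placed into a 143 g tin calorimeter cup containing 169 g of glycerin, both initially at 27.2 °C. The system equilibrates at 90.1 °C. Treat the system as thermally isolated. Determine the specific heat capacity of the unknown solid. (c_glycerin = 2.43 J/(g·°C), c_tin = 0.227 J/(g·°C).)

c ≈ 0.698 J/(g·°C)

Conservation of energy gives ΣQ = 0:
208·c·(90.1 − 282) + 169·2.43·(90.1 − 27.2) + 143·0.227·(90.1 − 27.2) = 0
-39915 c = -27873
c = -27873/-39915 ≈ 0.6983 J/(g·°C)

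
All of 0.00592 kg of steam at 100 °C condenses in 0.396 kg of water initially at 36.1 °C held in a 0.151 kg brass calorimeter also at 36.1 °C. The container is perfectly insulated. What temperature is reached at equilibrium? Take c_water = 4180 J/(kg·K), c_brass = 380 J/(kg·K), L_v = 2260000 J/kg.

Heat gained plus heat lost sum to zero:
latent heat released on condensation: 0.00592·2260000 = 13379
  condensate cools 100→T: 0.00592·4180·(T − 100) = 24.75(T − 100)
  water warms: 0.396·4180·(T − 36.1) = 1655.3(T − 36.1)
  brass cup: 0.151·380·(T − 36.1) = 57.38(T − 36.1)
1737.4 T = 13379 + 2474.6 + 61827 = 77681
T ≈ 44.71 °C (< 100 °C, so full condensation is consistent).

T_f ≈ 44.7 °C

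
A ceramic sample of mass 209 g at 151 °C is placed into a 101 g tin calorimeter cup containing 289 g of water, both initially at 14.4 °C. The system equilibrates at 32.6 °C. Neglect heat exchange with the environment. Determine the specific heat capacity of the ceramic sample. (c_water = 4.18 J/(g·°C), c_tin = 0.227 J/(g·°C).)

Conservation of energy gives ΣQ = 0:
209×c×(32.6 − 151) + 289×4.18×(32.6 − 14.4) + 101×0.227×(32.6 − 14.4) = 0
-24746 c = -22403
c = -22403/-24746 ≈ 0.9053 J/(g·°C)

c ≈ 0.905 J/(g·°C)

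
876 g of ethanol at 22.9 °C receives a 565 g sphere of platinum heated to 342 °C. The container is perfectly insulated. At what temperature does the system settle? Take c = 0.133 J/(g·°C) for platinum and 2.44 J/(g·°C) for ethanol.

T_f ≈ 33.7 °C

Conservation of energy gives ΣQ = 0:
565*0.133*(T − 342) + 876*2.44*(T − 22.9) = 0
75.15(T − 342) + 2137.4(T − 22.9) = 0
2212.6 T = 74647
T = 74647/2212.6 ≈ 33.74 °C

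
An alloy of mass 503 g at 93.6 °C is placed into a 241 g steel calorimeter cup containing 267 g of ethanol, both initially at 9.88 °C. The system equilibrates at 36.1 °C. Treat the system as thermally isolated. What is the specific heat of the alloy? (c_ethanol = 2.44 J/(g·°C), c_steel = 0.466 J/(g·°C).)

c ≈ 0.692 J/(g·°C)

Net heat exchanged in the isolated system is zero:
503·c·(36.1 − 93.6) + 267·2.44·(36.1 − 9.88) + 241·0.466·(36.1 − 9.88) = 0
-28922 c = -20026
c = -20026/-28922 ≈ 0.6924 J/(g·°C)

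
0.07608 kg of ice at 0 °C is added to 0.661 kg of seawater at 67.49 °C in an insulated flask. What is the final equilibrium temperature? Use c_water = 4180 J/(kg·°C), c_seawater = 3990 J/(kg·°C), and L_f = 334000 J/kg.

T_f ≈ 51.6 °C

Energy conservation, ΣQ = 0:
fusion: m_ice L_f = 0.07608×334000 = 25411; warm the meltwater: 318.01 T; seawater cools: 0.661×3990×(T − 67.49) = 2637.4(T − 67.49)
2955.4 T = 177997 − 25411 = 152587
T ≈ 51.63 °C. Since T > 0 °C, the all-ice-melts assumption holds.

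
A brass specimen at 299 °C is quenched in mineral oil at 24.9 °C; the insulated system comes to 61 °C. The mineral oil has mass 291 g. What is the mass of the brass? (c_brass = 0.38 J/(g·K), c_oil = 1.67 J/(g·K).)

m ≈ 194 g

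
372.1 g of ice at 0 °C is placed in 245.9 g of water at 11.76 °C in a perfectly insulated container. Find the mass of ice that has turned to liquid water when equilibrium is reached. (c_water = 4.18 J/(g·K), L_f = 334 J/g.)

Water can give up m c ΔT = 245.9×4.18×11.76 = 12088 J before reaching 0 °C.
To melt every bit of ice: 372.1×334 = 124281 J.
That's not enough to melt it all — equilibrium is at 0 °C with ice remaining.
m_melted×334 = 12088  ⇒  m_melted ≈ 36.19 g.

m_melted ≈ 36.2 g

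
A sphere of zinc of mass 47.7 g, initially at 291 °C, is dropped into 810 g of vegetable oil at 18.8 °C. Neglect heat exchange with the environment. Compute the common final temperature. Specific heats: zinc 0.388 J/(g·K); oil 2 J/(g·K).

T_f ≈ 21.9 °C

Heat gained plus heat lost sum to zero:
47.7×0.388×(T − 291) + 810×2×(T − 18.8) = 0
18.51(T − 291) + 1620(T − 18.8) = 0
(18.51 + 1620) T = 18.51×291 + 1620×18.8
T ≈ 21.87 °C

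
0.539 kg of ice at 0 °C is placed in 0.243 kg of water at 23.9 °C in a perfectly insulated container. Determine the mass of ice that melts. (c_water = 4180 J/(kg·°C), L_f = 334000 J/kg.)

m_melted ≈ 0.0727 kg

Heat available from the water dropping to 0 °C: 0.243×4180×23.9 = 24276 J.
Melting all 0.539 kg of ice would need 0.539×334000 = 180026 J.
That's not enough to melt it all — equilibrium is at 0 °C with ice remaining.
m_melt = 24276 / L_f = 0.07268 kg.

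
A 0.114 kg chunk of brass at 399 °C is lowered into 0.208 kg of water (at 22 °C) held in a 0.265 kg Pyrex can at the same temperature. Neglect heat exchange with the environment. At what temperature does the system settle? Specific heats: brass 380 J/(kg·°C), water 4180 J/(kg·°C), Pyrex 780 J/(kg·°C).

T_f ≈ 36.6 °C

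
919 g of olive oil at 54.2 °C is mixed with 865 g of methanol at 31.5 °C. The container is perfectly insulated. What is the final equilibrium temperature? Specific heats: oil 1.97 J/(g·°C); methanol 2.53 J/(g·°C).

Net heat exchanged in the isolated system is zero:
919·1.97·(T − 54.2) + 865·2.53·(T − 31.5) = 0
1810.4(T − 54.2) + 2188.4(T − 31.5) = 0
3998.9 T = 167061
T = 167061/3998.9 ≈ 41.78 °C

T_f ≈ 41.8 °C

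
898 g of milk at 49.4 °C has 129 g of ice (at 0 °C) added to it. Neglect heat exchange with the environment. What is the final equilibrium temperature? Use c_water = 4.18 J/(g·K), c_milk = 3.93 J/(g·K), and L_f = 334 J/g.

T_f ≈ 32.3 °C

Heat gained plus heat lost sum to zero:
latent heat to melt: 129·334 = 43086
  warm the meltwater: 539.22 T
  milk: 3529.1(T − 49.4)
4068.4 T = 174340 − 43086 = 131254
T ≈ 32.26 °C. Since T > 0 °C, the all-ice-melts assumption holds.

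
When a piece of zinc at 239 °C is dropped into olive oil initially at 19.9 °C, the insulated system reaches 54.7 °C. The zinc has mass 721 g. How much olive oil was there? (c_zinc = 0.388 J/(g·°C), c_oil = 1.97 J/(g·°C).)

Heat gained plus heat lost sum to zero:
721×0.388×(54.7 − 239) + m×1.97×(54.7 − 19.9) = 0
68.56 m = 51558
m = 51558/68.56 ≈ 752.1 g

m ≈ 752 g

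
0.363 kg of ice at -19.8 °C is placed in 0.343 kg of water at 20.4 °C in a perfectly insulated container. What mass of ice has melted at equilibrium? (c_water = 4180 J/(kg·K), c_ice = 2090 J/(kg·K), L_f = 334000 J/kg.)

m_melted ≈ 0.0426 kg

Cooling the water to 0 °C releases 0.343·4180·20.4 = 29248 J.
Of that, 0.363·2090·19.8 = 15022 J goes to bring the ice to 0 °C, leaving 14227 J.
Melting all 0.363 kg of ice would need 0.363·334000 = 121242 J.
14227 J < 121242 J, so only part of the ice melts and the system sits at 0 °C.
m_melted·334000 = 14227  ⇒  m_melted ≈ 0.04259 kg.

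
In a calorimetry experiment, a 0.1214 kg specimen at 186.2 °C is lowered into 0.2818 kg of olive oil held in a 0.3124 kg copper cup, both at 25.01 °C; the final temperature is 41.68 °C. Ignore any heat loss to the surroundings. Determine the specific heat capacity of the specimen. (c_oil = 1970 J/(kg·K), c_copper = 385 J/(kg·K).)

c ≈ 642 J/(kg·K)

Energy conservation, ΣQ = 0:
0.1214·c·(41.68 − 186.2) + 0.2818·1970·(41.68 − 25.01) + 0.3124·385·(41.68 − 25.01) = 0
-17.54 c = -11259
c = -11259/-17.54 ≈ 641.7 J/(kg·K)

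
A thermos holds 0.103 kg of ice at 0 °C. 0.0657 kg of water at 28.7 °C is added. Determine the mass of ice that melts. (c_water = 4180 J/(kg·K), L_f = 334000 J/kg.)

Heat available from the water dropping to 0 °C: 0.0657·4180·28.7 = 7881.8 J.
Melting all 0.103 kg of ice would need 0.103·334000 = 34402 J.
Since 7881.8 < 34402 J, not all the ice melts; equilibrium is at 0 °C.
m_melted·334000 = 7881.8  ⇒  m_melted ≈ 0.0236 kg.

m_melted ≈ 0.0236 kg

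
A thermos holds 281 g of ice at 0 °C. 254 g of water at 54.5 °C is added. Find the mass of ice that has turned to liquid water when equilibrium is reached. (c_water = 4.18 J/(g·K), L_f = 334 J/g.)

m_melted ≈ 173 g

Heat available from the water dropping to 0 °C: 254×4.18×54.5 = 57864 J.
Melting all 281 g of ice would need 281×334 = 93854 J.
Since 57864 < 93854 J, not all the ice melts; equilibrium is at 0 °C.
m_melt = 57864 / L_f = 173.2 g.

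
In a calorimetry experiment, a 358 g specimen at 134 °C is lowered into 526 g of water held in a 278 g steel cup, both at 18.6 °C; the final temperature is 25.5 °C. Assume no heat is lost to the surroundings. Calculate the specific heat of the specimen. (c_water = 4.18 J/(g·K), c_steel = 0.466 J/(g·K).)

Net heat exchanged in the isolated system is zero:
358·c·(25.5 − 134) + 526·4.18·(25.5 − 18.6) + 278·0.466·(25.5 − 18.6) = 0
-38843 c = -16065
c = -16065/-38843 ≈ 0.4136 J/(g·K)

c ≈ 0.414 J/(g·K)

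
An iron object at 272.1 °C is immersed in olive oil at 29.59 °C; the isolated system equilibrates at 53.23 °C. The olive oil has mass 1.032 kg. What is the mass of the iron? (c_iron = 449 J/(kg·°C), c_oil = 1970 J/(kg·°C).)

m ≈ 0.489 kg

Energy conservation, ΣQ = 0:
m·449·(53.23 − 272.1) + 1.032·1970·(53.23 − 29.59) = 0
-98273 m = -48061
m = -48061/-98273 ≈ 0.4891 kg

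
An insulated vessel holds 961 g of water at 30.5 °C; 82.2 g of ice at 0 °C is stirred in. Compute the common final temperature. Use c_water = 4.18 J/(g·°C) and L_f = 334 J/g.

Energy conservation, ΣQ = 0:
fusion: m_ice L_f = 82.2·334 = 27455
  meltwater 0→T: 82.2·4.18·T = 343.6 T
  water cools: 961·4.18·(T − 30.5) = 4017(T − 30.5)
4360.6 T = 122518 − 27455 = 95063
T ≈ 21.80 °C. Since T > 0 °C, the all-ice-melts assumption holds.

T_f ≈ 21.8 °C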